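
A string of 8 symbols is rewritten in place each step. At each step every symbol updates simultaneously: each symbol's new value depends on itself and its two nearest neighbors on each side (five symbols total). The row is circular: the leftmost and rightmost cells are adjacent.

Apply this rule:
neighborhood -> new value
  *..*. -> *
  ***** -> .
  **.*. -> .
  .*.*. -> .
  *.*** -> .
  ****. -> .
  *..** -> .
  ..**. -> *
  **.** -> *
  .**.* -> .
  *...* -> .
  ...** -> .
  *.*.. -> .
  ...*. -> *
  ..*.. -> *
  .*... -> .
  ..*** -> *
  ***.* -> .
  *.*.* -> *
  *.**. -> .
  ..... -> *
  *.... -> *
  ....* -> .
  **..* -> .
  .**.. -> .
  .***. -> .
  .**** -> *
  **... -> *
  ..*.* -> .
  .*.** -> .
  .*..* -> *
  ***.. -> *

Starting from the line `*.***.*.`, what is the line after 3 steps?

*.....*.
..**.*..
..*....*

..*....*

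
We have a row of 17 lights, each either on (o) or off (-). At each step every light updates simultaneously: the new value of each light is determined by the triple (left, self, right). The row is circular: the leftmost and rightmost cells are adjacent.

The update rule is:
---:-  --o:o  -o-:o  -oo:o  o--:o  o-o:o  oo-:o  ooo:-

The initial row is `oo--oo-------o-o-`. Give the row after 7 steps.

ooooo--oo-oo--ooo

step 1: ooooooo-----ooooo
step 2: ------oo---oo----
step 3: -----oooo-oooo---
step 4: ----oo--ooo--oo--
step 5: ---oooooo-oooooo-
step 6: --oo----ooo----oo
step 7: ooooo--oo-oo--ooo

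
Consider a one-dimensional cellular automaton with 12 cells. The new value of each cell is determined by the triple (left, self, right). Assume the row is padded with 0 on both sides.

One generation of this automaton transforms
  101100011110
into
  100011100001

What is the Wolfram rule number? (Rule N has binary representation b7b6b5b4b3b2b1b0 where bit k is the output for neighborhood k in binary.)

23

position 8: 111 → 0  (bit 7 = 0)
position 3: 110 → 0  (bit 6 = 0)
position 1: 101 → 0  (bit 5 = 0)
position 4: 100 → 1  (bit 4 = 1)
position 2: 011 → 0  (bit 3 = 0)
position 0: 010 → 1  (bit 2 = 1)
position 6: 001 → 1  (bit 1 = 1)
position 5: 000 → 1  (bit 0 = 1)
bits b7..b0 = 00010111 = 23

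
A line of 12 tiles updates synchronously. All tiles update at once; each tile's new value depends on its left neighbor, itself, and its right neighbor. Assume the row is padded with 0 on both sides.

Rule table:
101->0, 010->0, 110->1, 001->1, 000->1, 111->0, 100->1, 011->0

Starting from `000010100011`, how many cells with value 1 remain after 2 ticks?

5

tick 1: 111100011101
tick 2: 000111100100
count of 1: 5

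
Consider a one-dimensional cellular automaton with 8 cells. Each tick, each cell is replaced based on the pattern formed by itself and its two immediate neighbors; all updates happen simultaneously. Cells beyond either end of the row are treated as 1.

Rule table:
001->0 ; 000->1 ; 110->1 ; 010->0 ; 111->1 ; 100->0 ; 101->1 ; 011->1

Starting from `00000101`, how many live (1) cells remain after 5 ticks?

6

01110011
11110011
11110011  (fixed point — unchanged through tick 5)
count of 1: 6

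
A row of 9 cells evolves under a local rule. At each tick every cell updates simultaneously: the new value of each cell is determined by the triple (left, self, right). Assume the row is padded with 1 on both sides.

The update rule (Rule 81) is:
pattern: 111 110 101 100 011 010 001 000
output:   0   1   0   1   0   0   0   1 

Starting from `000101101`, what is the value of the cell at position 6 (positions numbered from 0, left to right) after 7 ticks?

1

110000100
011110010
000011000
111001110
001100010
100111000
110001110
position 6 holds 1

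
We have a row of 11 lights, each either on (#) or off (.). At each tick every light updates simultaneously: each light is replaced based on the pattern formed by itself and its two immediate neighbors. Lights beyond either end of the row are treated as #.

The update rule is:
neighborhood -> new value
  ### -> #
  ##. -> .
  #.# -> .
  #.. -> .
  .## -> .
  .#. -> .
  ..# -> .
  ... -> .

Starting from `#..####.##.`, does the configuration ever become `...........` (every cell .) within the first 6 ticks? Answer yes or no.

....##.....
...........
all cells are . at tick 2

yes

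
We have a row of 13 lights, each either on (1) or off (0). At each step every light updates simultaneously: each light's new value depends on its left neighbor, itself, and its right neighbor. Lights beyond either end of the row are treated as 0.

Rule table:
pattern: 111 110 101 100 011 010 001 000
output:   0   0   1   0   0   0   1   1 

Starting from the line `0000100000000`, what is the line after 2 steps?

0000010000000

step 1: 1111001111111
step 2: 0000010000000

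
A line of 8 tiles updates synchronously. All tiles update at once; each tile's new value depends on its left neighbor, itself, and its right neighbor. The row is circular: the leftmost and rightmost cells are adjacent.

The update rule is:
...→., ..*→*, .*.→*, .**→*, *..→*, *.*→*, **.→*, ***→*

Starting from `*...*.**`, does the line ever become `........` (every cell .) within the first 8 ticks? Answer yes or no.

tick 1: **.*****
tick 2: ********
tick 3: ********  (fixed point — unchanged through tick 8)
tick 8 is ********, still not uniform .

no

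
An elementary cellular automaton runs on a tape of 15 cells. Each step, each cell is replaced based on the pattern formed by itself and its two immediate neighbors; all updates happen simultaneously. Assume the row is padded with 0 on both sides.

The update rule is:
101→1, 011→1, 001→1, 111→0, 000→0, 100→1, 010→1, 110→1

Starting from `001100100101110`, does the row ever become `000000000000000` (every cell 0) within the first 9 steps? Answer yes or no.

no

step 1: 011111111111011
step 2: 110000000001111
step 3: 111000000011001
step 4: 101100000111111
step 5: 111110001100001
step 6: 100011011110011
step 7: 110111110011111
step 8: 111100011110001
step 9: 100110110011011
step 9 is 100110110011011, still not uniform 0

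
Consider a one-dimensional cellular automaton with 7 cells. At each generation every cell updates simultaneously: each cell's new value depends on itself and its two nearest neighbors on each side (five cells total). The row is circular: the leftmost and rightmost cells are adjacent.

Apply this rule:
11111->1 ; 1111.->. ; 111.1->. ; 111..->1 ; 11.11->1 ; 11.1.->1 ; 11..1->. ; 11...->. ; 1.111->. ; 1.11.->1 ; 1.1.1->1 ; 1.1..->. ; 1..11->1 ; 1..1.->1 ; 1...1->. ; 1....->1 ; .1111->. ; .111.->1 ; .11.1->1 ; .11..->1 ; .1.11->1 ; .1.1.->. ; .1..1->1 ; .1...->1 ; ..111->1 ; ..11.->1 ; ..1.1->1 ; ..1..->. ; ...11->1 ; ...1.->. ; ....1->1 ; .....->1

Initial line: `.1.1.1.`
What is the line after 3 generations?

.111...

11.1..1
1.1.111
.111...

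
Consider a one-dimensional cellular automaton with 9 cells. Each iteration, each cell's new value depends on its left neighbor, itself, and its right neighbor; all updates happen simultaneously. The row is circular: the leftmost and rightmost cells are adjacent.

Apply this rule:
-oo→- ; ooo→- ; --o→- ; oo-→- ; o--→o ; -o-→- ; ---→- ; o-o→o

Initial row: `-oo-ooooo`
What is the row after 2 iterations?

o--o-----
-o--o----

-o--o----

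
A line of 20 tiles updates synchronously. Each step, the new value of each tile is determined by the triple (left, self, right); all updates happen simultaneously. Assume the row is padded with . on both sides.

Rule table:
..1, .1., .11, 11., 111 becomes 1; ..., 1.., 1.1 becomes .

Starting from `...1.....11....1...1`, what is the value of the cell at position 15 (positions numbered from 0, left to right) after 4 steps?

1

..11....111...11..11
.111...1111..111.111
1111..11111.1111.111
1111.111111.1111.111
position 15 holds 1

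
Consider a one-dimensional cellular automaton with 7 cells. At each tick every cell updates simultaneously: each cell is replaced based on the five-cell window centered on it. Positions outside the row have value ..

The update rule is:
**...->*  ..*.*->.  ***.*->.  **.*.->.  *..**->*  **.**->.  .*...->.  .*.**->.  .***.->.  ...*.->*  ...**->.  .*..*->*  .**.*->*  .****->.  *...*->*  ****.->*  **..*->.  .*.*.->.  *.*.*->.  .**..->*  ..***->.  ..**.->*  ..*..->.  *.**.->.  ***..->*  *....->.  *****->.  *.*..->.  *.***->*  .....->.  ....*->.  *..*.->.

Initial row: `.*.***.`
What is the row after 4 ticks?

*..*.**
.*....*
*....*.
....*..

....*..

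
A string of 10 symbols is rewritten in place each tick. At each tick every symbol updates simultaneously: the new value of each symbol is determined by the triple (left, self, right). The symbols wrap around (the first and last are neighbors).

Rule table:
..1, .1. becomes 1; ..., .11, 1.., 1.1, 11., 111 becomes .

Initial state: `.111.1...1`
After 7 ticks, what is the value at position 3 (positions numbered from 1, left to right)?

.....1..11
....11.1..
...1...1..
..11..11..
.1...1....
11..11....
...1.....1
position 3 holds .

.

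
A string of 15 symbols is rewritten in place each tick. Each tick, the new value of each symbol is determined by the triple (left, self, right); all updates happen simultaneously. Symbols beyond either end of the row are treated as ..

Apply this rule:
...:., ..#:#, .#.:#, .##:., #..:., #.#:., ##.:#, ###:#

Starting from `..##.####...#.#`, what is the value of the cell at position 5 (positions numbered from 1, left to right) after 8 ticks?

.#.#..###..##.#
##.#.#.##.#.#.#
.#.#.#..#.#.#.#
##.#.#.##.#.#.#  (repeats tick 2; period 2)
tick 8: ##.#.#.##.#.#.#
position 5 holds .

.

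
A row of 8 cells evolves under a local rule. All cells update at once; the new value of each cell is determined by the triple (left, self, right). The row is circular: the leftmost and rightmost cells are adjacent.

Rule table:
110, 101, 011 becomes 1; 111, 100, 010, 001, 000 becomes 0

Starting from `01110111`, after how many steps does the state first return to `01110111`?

11011101
01110111

2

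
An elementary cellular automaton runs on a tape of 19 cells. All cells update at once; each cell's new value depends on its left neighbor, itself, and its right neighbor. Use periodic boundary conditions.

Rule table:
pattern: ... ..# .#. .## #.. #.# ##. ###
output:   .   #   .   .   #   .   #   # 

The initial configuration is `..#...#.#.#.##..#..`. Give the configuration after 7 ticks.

###.##.#.#.....#...

tick 1: .#.#.#.......###.#.
tick 2: #.....#.....#.##..#
tick 3: ##...#.#...#...###.
tick 4: .##.#...#.#.#.#.##.
tick 5: #.#..#.#.........##
tick 6: #..##...#.......#.#
tick 7: ###.##.#.#.....#...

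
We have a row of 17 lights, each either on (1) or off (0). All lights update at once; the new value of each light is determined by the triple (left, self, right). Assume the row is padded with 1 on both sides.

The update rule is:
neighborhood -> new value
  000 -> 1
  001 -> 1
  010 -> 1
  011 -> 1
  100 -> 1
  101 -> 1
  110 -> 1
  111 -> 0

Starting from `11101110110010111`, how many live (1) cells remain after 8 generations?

00111011111111100
11101110000000111
00111011111111100  (repeats generation 1; period 2)
generation 8: 11101110000000111
count of 1: 9

9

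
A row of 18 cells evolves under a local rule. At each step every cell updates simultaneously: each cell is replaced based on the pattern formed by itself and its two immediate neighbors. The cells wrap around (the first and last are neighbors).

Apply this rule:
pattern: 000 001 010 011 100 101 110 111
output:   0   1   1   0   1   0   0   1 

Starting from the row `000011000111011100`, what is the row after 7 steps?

000100101010001010
001111101011011011
110111001000000000
000010111100000001
100110011010000011
011001100011000101
000110010100101101

000110010100101101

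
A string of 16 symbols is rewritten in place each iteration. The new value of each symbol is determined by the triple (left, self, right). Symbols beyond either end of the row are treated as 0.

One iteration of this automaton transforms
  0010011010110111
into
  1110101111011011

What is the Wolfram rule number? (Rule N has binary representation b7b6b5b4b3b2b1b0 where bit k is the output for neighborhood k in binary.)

position 14: 111 → 1  (bit 7 = 1)
position 6: 110 → 1  (bit 6 = 1)
position 7: 101 → 1  (bit 5 = 1)
position 3: 100 → 0  (bit 4 = 0)
position 5: 011 → 0  (bit 3 = 0)
position 2: 010 → 1  (bit 2 = 1)
position 1: 001 → 1  (bit 1 = 1)
position 0: 000 → 1  (bit 0 = 1)
bits b7..b0 = 11100111 = 231

231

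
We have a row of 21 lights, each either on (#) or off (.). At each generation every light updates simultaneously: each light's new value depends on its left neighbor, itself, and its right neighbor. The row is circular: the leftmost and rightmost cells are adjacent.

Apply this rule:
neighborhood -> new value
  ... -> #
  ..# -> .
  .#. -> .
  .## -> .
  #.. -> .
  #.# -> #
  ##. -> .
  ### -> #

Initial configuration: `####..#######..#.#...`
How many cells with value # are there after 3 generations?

9

.##....#####....#..#.
....##..###..##......
###......#......#####
count of #: 9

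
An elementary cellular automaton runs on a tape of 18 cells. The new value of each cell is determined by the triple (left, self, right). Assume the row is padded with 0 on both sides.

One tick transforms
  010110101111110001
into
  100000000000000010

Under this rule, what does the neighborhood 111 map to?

At position 9 the neighborhood is 111; the next row has 0 there.

0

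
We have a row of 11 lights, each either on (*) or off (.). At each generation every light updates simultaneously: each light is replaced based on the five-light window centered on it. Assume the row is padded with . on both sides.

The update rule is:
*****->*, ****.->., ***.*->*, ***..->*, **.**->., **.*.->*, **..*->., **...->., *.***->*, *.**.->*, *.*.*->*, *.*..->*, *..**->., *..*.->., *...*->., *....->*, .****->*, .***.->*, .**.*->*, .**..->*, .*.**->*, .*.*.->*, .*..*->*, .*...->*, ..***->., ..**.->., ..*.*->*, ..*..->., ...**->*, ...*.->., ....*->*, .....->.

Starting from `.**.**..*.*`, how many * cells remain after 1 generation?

7

*.*.**..***
count of *: 7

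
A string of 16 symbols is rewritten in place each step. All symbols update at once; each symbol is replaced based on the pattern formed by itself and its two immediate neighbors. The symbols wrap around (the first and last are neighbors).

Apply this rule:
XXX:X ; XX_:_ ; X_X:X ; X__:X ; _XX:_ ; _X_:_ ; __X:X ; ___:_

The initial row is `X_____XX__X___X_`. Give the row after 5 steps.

_X_X_X__XX_X_X_X

_X___X__XX_X_X_X
X_X_X_XX__X_X_X_
_X_X_X__XX_X_X_X
X_X_X_XX__X_X_X_  (repeats step 2; period 2)
step 5: _X_X_X__XX_X_X_X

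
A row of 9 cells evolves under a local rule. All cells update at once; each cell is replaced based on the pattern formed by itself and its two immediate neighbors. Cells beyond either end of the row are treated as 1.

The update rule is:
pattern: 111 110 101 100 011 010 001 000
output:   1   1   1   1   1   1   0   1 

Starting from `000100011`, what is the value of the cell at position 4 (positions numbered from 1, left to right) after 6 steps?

110111011
111111111
111111111  (fixed point — unchanged through step 6)
position 4 holds 1

1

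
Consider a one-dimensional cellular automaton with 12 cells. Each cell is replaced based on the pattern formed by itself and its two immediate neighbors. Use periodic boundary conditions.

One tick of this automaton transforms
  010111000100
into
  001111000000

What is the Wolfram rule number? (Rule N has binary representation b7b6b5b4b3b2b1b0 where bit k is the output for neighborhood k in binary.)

position 4: 111 → 1  (bit 7 = 1)
position 5: 110 → 1  (bit 6 = 1)
position 2: 101 → 1  (bit 5 = 1)
position 6: 100 → 0  (bit 4 = 0)
position 3: 011 → 1  (bit 3 = 1)
position 1: 010 → 0  (bit 2 = 0)
position 0: 001 → 0  (bit 1 = 0)
position 7: 000 → 0  (bit 0 = 0)
bits b7..b0 = 11101000 = 232

232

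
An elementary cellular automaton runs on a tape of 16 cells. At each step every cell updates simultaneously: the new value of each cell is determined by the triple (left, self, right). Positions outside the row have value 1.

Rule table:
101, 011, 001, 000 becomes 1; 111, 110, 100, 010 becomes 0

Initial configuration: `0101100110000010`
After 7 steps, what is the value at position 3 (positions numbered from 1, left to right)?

1011001100111101
0110011001100011
1100110011001110
0001100110011001
0111001100110011
1100011001100110
0001110011001101
position 3 holds 0

0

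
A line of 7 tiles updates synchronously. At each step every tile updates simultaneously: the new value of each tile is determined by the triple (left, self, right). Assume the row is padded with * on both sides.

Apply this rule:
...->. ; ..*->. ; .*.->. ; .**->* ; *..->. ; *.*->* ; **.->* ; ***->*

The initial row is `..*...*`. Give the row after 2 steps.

......*

......*
......*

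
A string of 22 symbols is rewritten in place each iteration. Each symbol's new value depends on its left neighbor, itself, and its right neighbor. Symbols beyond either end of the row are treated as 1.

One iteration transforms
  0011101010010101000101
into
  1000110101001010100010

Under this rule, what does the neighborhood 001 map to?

0

At position 1 the neighborhood is 001; the next row has 0 there.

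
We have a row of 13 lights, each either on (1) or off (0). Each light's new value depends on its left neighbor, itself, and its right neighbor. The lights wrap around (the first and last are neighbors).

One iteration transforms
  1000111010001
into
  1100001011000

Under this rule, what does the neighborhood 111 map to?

0

At position 5 the neighborhood is 111; the next row has 0 there.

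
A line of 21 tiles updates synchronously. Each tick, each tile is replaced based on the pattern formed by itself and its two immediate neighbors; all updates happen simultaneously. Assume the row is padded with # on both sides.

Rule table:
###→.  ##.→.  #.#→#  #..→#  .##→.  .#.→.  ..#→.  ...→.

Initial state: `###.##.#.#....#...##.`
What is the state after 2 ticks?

#...#..#.#.#....#....

tick 1: ...#..#.#.#....#....#
tick 2: #...#..#.#.#....#....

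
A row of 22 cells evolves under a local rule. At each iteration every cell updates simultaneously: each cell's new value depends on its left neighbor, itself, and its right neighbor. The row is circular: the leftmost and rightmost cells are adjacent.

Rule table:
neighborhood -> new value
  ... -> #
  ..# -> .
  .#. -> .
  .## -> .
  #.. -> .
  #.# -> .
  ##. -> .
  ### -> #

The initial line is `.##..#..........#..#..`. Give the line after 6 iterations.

.......########......#
.#####..######..####..
..###....####....##..#
...#..##..##..##......
##...............#####
#..#############..####

#..#############..####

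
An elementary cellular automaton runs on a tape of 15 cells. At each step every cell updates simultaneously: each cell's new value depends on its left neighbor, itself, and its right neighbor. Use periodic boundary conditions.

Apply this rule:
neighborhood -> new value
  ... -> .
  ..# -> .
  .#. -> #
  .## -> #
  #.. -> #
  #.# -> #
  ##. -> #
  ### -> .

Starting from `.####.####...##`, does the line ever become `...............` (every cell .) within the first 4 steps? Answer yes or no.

##..###..##..##
.##.#.##.###.#.
.#########.####
##.......###..#
step 4 is ##.......###..#, still not uniform .

no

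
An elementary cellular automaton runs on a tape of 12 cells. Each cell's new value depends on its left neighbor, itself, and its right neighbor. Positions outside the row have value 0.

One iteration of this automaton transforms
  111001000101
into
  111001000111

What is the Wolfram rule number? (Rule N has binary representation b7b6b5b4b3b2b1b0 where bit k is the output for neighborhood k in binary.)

236

position 1: 111 → 1  (bit 7 = 1)
position 2: 110 → 1  (bit 6 = 1)
position 10: 101 → 1  (bit 5 = 1)
position 3: 100 → 0  (bit 4 = 0)
position 0: 011 → 1  (bit 3 = 1)
position 5: 010 → 1  (bit 2 = 1)
position 4: 001 → 0  (bit 1 = 0)
position 7: 000 → 0  (bit 0 = 0)
bits b7..b0 = 11101100 = 236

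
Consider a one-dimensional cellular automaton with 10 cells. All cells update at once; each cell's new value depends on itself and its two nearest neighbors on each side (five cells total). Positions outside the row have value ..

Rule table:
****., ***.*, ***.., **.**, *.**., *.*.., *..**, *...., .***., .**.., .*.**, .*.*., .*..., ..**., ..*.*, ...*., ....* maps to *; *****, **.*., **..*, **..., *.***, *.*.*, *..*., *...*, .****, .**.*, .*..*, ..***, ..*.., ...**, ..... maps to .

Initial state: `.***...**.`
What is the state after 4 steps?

..**...**.

..**...**.
*.**...**.
****...**.
..**...**.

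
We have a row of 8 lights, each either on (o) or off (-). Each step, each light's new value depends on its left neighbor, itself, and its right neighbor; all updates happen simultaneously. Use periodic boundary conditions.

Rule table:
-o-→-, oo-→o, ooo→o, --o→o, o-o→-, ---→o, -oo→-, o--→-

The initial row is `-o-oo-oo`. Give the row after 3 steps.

step 1: ----o--o
step 2: -ooo--o-
step 3: o-oo-o--

o-oo-o--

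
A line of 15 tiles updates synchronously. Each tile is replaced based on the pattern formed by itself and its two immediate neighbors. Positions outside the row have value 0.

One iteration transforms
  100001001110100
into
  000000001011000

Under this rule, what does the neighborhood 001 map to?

0

At position 4 the neighborhood is 001; the next row has 0 there.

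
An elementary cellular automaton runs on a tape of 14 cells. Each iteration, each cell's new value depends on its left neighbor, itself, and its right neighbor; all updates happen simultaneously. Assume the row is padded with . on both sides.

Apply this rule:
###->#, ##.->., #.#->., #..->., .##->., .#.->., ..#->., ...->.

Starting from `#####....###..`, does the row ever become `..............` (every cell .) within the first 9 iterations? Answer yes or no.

iteration 1: .###......#...
iteration 2: ..#...........
iteration 3: ..............
all cells are . at iteration 3

yes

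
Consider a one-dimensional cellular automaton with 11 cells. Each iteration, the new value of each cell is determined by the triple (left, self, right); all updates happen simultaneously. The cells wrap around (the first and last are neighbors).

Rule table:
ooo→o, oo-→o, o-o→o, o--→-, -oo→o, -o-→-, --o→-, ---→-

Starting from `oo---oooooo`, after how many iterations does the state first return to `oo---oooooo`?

iteration 1: oo---oooooo

1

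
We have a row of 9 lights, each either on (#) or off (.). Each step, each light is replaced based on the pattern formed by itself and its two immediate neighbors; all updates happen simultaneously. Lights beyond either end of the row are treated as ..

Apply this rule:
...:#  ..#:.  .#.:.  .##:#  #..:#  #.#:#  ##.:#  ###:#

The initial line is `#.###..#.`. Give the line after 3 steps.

.########

step 1: .#####..#
step 2: .######..
step 3: .########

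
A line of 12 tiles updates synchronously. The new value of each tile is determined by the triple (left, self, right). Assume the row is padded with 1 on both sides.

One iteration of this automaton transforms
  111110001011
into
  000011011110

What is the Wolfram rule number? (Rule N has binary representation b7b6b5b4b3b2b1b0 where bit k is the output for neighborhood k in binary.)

126

position 0: 111 → 0  (bit 7 = 0)
position 4: 110 → 1  (bit 6 = 1)
position 9: 101 → 1  (bit 5 = 1)
position 5: 100 → 1  (bit 4 = 1)
position 10: 011 → 1  (bit 3 = 1)
position 8: 010 → 1  (bit 2 = 1)
position 7: 001 → 1  (bit 1 = 1)
position 6: 000 → 0  (bit 0 = 0)
bits b7..b0 = 01111110 = 126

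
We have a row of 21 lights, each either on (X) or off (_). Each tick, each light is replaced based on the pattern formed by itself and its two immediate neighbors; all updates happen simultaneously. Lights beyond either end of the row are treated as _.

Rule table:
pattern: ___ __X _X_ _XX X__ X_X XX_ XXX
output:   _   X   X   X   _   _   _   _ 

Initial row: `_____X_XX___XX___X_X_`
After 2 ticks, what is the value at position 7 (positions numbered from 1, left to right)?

tick 1: ____XX_X___XX___XX_X_
tick 2: ___XX__X__XX___XX__X_
position 7 holds _

_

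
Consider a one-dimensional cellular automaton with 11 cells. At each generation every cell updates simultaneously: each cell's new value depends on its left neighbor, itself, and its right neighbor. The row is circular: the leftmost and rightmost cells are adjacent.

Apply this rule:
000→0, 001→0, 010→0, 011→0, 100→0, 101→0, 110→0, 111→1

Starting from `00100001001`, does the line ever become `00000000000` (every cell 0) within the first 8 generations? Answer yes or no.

yes

00000000000
all cells are 0 at generation 1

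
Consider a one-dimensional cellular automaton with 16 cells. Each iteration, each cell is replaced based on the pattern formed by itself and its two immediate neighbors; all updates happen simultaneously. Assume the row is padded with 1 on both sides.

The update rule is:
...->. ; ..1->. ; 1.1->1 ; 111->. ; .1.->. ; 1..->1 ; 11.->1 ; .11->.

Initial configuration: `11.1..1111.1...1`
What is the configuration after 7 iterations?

.11.1....11.1...
1.11.1....11.1..
11.11.1....11.1.
.11.11.1....11.1
1.11.11.1....11.
11.11.11.1....11
.11.11.11.1.....

.11.11.11.1.....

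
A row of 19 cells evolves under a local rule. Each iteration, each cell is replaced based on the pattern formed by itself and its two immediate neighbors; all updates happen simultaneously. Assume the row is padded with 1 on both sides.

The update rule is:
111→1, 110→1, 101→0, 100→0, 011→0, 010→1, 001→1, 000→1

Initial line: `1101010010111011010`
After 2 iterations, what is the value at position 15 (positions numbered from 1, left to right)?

1

1101010110011001010
1101010010101011010
position 15 holds 1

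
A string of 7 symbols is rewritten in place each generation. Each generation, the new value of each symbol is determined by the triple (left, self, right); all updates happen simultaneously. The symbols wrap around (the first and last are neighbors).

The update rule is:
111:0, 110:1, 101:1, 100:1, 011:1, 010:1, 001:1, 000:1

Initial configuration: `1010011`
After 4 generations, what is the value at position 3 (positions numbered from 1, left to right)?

0

1111110
1000011
1111110  (repeats generation 1; period 2)
generation 4: 1000011
position 3 holds 0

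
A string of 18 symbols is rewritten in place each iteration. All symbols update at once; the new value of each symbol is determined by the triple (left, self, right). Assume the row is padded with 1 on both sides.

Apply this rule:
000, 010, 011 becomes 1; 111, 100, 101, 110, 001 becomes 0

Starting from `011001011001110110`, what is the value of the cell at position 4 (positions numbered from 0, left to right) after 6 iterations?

0

010001010001000100
010101010101010100
010101010101010100  (fixed point — unchanged through iteration 6)
position 4 holds 0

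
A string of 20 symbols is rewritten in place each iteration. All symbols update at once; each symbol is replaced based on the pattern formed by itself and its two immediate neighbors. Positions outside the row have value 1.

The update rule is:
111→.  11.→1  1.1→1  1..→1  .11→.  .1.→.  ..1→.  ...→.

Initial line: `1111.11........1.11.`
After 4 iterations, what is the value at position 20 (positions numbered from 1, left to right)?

...11.11........1.11
1...11.11........1..
11...11.11........1.
.11...11.11........1
position 20 holds 1

1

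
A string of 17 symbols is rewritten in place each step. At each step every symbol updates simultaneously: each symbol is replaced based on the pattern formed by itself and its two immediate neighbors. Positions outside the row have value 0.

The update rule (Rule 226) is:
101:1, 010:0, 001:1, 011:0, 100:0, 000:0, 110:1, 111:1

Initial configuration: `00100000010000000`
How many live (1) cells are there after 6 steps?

01000000100000000
10000001000000000
00000010000000000
00000100000000000
00001000000000000
00010000000000000
count of 1: 1

1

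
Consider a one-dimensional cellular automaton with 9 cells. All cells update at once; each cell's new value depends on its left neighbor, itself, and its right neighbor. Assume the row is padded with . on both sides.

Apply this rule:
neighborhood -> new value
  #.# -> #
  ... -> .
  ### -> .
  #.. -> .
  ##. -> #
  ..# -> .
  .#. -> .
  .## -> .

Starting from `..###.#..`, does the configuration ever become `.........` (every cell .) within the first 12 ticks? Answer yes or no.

tick 1: ....##...
tick 2: .....#...
tick 3: .........
all cells are . at tick 3

yes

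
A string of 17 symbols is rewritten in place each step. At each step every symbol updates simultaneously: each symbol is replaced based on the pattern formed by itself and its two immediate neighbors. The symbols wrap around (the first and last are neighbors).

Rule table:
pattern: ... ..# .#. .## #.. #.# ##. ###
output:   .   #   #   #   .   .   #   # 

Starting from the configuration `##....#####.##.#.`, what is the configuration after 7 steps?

##...######.##.#.
##..#######.##.#.
##.########.##.#.
##.########.##.#.  (fixed point — unchanged through step 7)

##.########.##.#.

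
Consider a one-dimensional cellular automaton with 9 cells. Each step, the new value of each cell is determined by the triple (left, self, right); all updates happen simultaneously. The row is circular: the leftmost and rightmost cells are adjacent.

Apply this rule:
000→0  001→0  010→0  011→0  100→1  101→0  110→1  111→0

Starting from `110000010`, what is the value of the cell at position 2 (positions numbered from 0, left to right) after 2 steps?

1

step 1: 011000000
step 2: 001100000
position 2 holds 1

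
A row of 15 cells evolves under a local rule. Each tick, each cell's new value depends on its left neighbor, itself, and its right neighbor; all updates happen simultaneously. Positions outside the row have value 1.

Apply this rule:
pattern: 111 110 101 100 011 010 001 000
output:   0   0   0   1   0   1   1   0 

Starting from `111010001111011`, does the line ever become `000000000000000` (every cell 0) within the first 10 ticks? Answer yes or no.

no

000011010000000
100100011000001
011110100100010
000000111110110
100001000000000
010011100000001
011100010000010
000010111000110
100110000101000
011001001101101
tick 10 is 011001001101101, still not uniform 0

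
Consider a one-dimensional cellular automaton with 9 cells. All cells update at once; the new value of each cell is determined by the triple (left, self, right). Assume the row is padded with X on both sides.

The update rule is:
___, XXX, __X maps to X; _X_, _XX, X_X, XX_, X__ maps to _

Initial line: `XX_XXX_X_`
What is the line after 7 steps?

_XXX___XX

X___X____
__XX__XXX
_X___X_XX
___XX___X
_XX___XX_
____XX___
_XXX___XX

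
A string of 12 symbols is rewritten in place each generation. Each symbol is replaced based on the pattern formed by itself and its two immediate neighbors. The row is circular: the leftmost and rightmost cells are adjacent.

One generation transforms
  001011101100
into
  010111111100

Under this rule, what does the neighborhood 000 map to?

0

At position 0 the neighborhood is 000; the next row has 0 there.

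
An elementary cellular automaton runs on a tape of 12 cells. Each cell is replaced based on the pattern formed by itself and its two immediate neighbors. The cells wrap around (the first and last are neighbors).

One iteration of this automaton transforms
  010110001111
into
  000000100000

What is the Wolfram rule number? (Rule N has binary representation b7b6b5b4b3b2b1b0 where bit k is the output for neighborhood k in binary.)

position 9: 111 → 0  (bit 7 = 0)
position 4: 110 → 0  (bit 6 = 0)
position 0: 101 → 0  (bit 5 = 0)
position 5: 100 → 0  (bit 4 = 0)
position 3: 011 → 0  (bit 3 = 0)
position 1: 010 → 0  (bit 2 = 0)
position 7: 001 → 0  (bit 1 = 0)
position 6: 000 → 1  (bit 0 = 1)
bits b7..b0 = 00000001 = 1

1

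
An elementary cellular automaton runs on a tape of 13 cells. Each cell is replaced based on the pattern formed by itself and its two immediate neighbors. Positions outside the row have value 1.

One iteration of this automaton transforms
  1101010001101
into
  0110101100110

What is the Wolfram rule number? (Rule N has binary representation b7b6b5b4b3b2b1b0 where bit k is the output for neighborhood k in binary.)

113

position 0: 111 → 0  (bit 7 = 0)
position 1: 110 → 1  (bit 6 = 1)
position 2: 101 → 1  (bit 5 = 1)
position 6: 100 → 1  (bit 4 = 1)
position 9: 011 → 0  (bit 3 = 0)
position 3: 010 → 0  (bit 2 = 0)
position 8: 001 → 0  (bit 1 = 0)
position 7: 000 → 1  (bit 0 = 1)
bits b7..b0 = 01110001 = 113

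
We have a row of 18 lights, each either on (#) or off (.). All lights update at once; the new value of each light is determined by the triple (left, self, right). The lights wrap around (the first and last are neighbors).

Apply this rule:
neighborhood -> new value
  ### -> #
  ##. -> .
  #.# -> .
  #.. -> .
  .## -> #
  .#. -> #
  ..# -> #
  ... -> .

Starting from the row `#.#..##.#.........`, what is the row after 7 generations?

#.#.##..#........#
..#.#..##.......##
.##.#.##.......##.
##..#.#.......##..
#..##.#......##..#
..##..#.....##..##
.##..##....##..##.

.##..##....##..##.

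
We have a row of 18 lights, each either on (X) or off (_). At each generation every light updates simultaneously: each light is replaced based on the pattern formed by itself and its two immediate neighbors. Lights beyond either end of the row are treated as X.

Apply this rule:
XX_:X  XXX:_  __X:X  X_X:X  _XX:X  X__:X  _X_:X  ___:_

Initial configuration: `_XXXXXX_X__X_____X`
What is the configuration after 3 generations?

XXXXXXXX___XXXXXXX

XX____XXXXXXX___XX
_XX__XX_____XX_XX_
XXXXXXXX___XXXXXXX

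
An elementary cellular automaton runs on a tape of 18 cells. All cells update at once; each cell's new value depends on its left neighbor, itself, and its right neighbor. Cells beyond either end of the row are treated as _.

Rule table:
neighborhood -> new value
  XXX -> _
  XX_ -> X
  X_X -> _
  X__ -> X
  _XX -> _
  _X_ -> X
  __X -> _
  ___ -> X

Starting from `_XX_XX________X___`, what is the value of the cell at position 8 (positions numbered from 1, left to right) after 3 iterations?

X

iteration 1: __X__XXXXXXXX_XXXX
iteration 2: X_XX________X____X
iteration 3: X__XXXXXXXX_XXXX_X
position 8 holds X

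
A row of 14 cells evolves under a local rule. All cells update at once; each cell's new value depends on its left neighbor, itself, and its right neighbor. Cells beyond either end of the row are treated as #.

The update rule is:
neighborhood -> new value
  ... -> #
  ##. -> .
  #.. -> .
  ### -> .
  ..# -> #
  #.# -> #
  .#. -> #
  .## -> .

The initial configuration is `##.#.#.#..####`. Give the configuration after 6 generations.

#..#......##.#

generation 1: ..######.#....
generation 2: .#......##.###
generation 3: ##.#####..#...
generation 4: ..#......##.##
generation 5: .##.#####..#..
generation 6: #..#......##.#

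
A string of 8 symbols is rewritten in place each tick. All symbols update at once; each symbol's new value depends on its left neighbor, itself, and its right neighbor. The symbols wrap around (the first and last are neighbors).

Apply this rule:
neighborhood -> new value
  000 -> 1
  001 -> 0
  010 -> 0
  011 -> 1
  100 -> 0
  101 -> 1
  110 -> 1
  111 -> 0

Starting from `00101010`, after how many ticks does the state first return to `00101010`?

4

10010100
00001000
11100011
00101010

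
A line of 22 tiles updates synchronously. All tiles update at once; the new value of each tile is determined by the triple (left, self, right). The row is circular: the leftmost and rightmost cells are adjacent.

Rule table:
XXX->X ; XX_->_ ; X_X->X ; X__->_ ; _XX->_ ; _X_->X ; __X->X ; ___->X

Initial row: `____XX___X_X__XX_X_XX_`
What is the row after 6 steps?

XXXXXXX_XX_X_X__XX_XX_

XXXX___XXXXX_X__XXX___
_XX__XX_XXX_XX_X_X__XX
X___X__X_X_X__XXXX_X__
X_XXX_XXXXXX_X_XX_XX_X
_X_X_X_XXXX_XXX__X__X_
XXXXXXX_XX_X_X__XX_XX_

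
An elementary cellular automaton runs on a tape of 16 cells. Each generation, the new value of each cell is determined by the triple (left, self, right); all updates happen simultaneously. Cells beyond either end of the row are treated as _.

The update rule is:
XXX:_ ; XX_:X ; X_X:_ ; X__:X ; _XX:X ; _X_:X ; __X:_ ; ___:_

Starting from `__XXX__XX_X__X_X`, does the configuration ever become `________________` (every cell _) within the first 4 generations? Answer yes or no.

generation 1: __X_XX_XX_XX_X_X
generation 2: __X_XX_XX_XX_X_X  (fixed point — unchanged through generation 4)
generation 4 is __X_XX_XX_XX_X_X, still not uniform _

no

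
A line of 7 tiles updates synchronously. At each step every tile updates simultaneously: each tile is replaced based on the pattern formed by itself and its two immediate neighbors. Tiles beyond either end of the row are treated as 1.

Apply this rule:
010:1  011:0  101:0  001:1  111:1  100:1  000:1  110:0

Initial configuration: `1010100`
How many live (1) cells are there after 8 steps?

4

step 1: 0010111
step 2: 1110011
step 3: 1101101
step 4: 1000000
step 5: 0111111
step 6: 0011111
step 7: 1101111
step 8: 1000111
count of 1: 4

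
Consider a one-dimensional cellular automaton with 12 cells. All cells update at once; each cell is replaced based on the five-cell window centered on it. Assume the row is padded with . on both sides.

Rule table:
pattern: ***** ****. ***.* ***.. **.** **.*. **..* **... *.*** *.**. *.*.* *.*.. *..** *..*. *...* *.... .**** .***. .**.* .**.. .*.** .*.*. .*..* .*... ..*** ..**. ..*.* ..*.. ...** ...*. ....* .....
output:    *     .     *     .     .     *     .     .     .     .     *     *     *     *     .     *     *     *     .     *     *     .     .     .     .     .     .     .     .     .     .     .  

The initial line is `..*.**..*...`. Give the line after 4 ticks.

...*.*.*..*.
.....*.*.*..
.......*.*.*
.........*.*

.........*.*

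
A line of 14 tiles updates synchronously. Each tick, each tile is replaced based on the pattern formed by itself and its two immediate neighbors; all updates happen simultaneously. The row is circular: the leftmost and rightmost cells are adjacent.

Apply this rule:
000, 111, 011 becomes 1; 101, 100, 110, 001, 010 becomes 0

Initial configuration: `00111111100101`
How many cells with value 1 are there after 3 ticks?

9

00111111000000
10111110011111
00111100011111
count of 1: 9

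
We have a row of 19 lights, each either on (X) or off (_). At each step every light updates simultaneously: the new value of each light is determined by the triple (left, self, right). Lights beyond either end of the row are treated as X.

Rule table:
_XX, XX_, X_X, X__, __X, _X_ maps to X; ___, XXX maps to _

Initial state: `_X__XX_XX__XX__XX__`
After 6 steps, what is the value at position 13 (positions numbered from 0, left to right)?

XXXXXXXXXXXXXXXXXXX
___________________
X_________________X
XX_______________XX
_XX_____________XX_
XXXX___________XXXX
position 13 holds _

_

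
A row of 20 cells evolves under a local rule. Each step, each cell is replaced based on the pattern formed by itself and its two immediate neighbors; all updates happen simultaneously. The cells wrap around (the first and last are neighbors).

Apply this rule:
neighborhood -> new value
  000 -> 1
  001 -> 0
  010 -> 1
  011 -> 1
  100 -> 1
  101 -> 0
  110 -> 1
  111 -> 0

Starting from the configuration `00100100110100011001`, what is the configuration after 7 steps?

10110110110101010101

step 1: 10110110110111011101
step 2: 10110110110101010101
step 3: 10110110110101010101  (fixed point — unchanged through step 7)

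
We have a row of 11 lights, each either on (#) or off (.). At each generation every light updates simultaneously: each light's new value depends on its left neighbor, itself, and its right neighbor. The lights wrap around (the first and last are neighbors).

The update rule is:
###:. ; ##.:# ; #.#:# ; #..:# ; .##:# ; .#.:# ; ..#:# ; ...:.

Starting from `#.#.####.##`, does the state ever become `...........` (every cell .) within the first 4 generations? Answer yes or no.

#####..###.
#...####.##
##.##..###.
########.##
generation 4 is ########.##, still not uniform .

no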